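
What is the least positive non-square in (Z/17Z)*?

(2/17) = +1, so 2 is a residue.
(3/17) = −1, so 3 is the smallest positive non-residue mod 17.

3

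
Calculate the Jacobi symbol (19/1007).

0

Reciprocity: 19 ≡ 3 and 1007 ≡ 3 (mod 4), so (19/1007) = −(1007/19).
Reduce top mod 19: now compute (0/19).
Top reduces to 0: gcd > 1, so the symbol is 0.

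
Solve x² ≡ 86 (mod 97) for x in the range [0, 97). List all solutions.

97 ≡ 1 (mod 4), so we find a root by search.
Trying successive values, 38² = 1444 ≡ 86 (mod 97). The other root is 97 − 38 = 59.

38, 59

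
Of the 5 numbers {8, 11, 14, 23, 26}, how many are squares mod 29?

1

(8/29) = -1 → non-residue.
(11/29) = -1 → non-residue.
(14/29) = -1 → non-residue.
(23/29) = +1 → QR.
(26/29) = -1 → non-residue.
Total quadratic residues among the 5: 1.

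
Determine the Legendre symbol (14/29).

Pull out 2: since 29 ≡ 5 (mod 8), (2/29) = -1.
Reciprocity: 7 ≡ 3 and 29 ≡ 1 (mod 4), so (7/29) = +(29/7).
Reduce top mod 7: now compute (1/7).
Reached (1/7) = 1. Collecting the sign flips along the way, the symbol is -1.

-1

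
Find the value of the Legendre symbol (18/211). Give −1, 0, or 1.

-1

Euler's criterion: (18/211) ≡ 18^105 (mod 211).
18^2 ≡ 113 (mod 211)
18^4 ≡ 109 (mod 211)
18^8 ≡ 65 (mod 211)
18^16 ≡ 5 (mod 211)
18^32 ≡ 25 (mod 211)
18^64 ≡ 203 (mod 211)
18^105 = 18^(64+32+8+1) ≡ 210 (mod 211).
Result is 210 ≡ −1, so (18/211) = −1.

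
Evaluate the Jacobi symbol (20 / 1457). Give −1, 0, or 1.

-1

Pull out 2^2: since 1457 ≡ 1 (mod 8), (2/1457) = +1, so (2/1457)^2 = +1.
Reciprocity: 5 ≡ 1 and 1457 ≡ 1 (mod 4), so (5/1457) = +(1457/5).
Reduce top mod 5: now compute (2/5).
Pull out 2: since 5 ≡ 5 (mod 8), (2/5) = -1.
Reached (1/5) = 1. Collecting the sign flips along the way, the symbol is -1.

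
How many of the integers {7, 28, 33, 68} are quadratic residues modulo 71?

(7/71) = -1 → non-residue.
(28/71) = -1 → non-residue.
(33/71) = -1 → non-residue.
(68/71) = -1 → non-residue.
Total quadratic residues among the 4: 0.

0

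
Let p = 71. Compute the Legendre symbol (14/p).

Euler's criterion: (14/71) ≡ 14^35 (mod 71).
14^2 ≡ 54 (mod 71)
14^4 ≡ 5 (mod 71)
14^8 ≡ 25 (mod 71)
14^16 ≡ 57 (mod 71)
14^32 ≡ 54 (mod 71)
14^35 = 14^(32+2+1) ≡ 70 (mod 71).
Result is 70 ≡ −1, so (14/71) = −1.

-1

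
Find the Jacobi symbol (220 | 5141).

Pull out 2^2: since 5141 ≡ 5 (mod 8), (2/5141) = -1, so (2/5141)^2 = +1.
Reciprocity: 55 ≡ 3 and 5141 ≡ 1 (mod 4), so (55/5141) = +(5141/55).
Reduce top mod 55: now compute (26/55).
Pull out 2: since 55 ≡ 7 (mod 8), (2/55) = +1.
Reciprocity: 13 ≡ 1 and 55 ≡ 3 (mod 4), so (13/55) = +(55/13).
Reduce top mod 13: now compute (3/13).
Reciprocity: 3 ≡ 3 and 13 ≡ 1 (mod 4), so (3/13) = +(13/3).
Reduce top mod 3: now compute (1/3).
Reached (1/3) = 1. Collecting the sign flips along the way, the symbol is +1.

1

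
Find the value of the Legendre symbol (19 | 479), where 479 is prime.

Euler's criterion: (19/479) ≡ 19^239 (mod 479).
19^2 ≡ 361 (mod 479)
19^4 ≡ 33 (mod 479)
19^8 ≡ 131 (mod 479)
19^16 ≡ 396 (mod 479)
19^32 ≡ 183 (mod 479)
19^64 ≡ 438 (mod 479)
19^128 ≡ 244 (mod 479)
19^239 = 19^(128+64+32+8+4+2+1) ≡ 478 (mod 479).
Result is 478 ≡ −1, so (19/479) = −1.

-1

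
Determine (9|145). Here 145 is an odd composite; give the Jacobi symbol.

Reciprocity: 9 ≡ 1 and 145 ≡ 1 (mod 4), so (9/145) = +(145/9).
Reduce top mod 9: now compute (1/9).
Reached (1/9) = 1. Collecting the sign flips along the way, the symbol is +1.

1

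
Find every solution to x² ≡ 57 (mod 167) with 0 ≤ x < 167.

Since 167 ≡ 3 (mod 4), a square root of 57 is 57^((167+1)/4) = 57^42 mod 167.
Repeated squaring: 57^2≡76, 57^4≡98, 57^8≡85, 57^16≡44, 57^32≡99 (mod 167).
57^42 = 57^(32+8+2) ≡ 97 (mod 167).
Check: 97² = 9409 ≡ 57 (mod 167). The two roots are 70 and 97.

70, 97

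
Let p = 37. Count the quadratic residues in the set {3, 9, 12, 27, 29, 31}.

(3/37) = +1 → QR.
(9/37) = +1 → QR.
(12/37) = +1 → QR.
(27/37) = +1 → QR.
(29/37) = -1 → non-residue.
(31/37) = -1 → non-residue.
Total quadratic residues among the 6: 4.

4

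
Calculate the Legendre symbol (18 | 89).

Euler's criterion: (18/89) ≡ 18^44 (mod 89).
18^2 ≡ 57 (mod 89)
18^4 ≡ 45 (mod 89)
18^8 ≡ 67 (mod 89)
18^16 ≡ 39 (mod 89)
18^32 ≡ 8 (mod 89)
18^44 = 18^(32+8+4) ≡ 1 (mod 89).
Result is 1, so (18/89) = 1.

1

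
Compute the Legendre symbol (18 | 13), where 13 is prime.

Euler's criterion: (18/13) ≡ 5^6 (mod 13).
5^2 ≡ 12 (mod 13)
5^4 ≡ 1 (mod 13)
5^6 = 5^(4+2) ≡ 12 (mod 13).
Result is 12 ≡ −1, so (18/13) = −1.

-1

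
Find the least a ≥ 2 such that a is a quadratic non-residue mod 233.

3

(2/233) = +1, so 2 is a residue.
(3/233) = −1, so 3 is the smallest positive non-residue mod 233.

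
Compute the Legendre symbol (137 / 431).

Euler's criterion: (137/431) ≡ 137^215 (mod 431).
137^2 ≡ 236 (mod 431)
137^4 ≡ 97 (mod 431)
137^8 ≡ 358 (mod 431)
137^16 ≡ 157 (mod 431)
137^32 ≡ 82 (mod 431)
137^64 ≡ 259 (mod 431)
137^128 ≡ 276 (mod 431)
137^215 = 137^(128+64+16+4+2+1) ≡ 430 (mod 431).
Result is 430 ≡ −1, so (137/431) = −1.

-1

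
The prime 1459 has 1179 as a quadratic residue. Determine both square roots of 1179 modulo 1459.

170, 1289

Since 1459 ≡ 3 (mod 4), a square root of 1179 is 1179^((1459+1)/4) = 1179^365 mod 1459.
Repeated squaring: 1179^2≡1073, 1179^4≡178, 1179^8≡1045, 1179^16≡693, 1179^32≡238, 1179^64≡1202, 1179^128≡394, 1179^256≡582 (mod 1459).
1179^365 = 1179^(256+64+32+8+4+1) ≡ 170 (mod 1459).
Check: 170² = 28900 ≡ 1179 (mod 1459). The two roots are 170 and 1289.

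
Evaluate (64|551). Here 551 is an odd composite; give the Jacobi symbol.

1

Pull out 2^6: since 551 ≡ 7 (mod 8), (2/551) = +1, so (2/551)^6 = +1.
Reached (1/551) = 1. Collecting the sign flips along the way, the symbol is +1.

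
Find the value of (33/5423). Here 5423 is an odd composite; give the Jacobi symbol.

Reciprocity: 33 ≡ 1 and 5423 ≡ 3 (mod 4), so (33/5423) = +(5423/33).
Reduce top mod 33: now compute (11/33).
Reciprocity: 11 ≡ 3 and 33 ≡ 1 (mod 4), so (11/33) = +(33/11).
Reduce top mod 11: now compute (0/11).
Top reduces to 0: gcd > 1, so the symbol is 0.

0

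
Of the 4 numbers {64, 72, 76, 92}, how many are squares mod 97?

2

(64/97) = +1 → QR.
(72/97) = +1 → QR.
(76/97) = -1 → non-residue.
(92/97) = -1 → non-residue.
Total quadratic residues among the 4: 2.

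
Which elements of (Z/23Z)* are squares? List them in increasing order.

1,2,3,4,6,8,9,12,13,16,18

Square k = 1,…,11 (k and 23−k give the same square):
1²=1, 2²=4, 3²=9, 4²=16, 5²≡2, 6²≡13, 7²≡3, 8²≡18, 9²≡12, 10²≡8, 11²≡6 (mod 23).
So the quadratic residues mod 23 are {1, 2, 3, 4, 6, 8, 9, 12, 13, 16, 18}.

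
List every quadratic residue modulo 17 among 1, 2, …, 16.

1 2 4 8 9 13 15 16

Square k = 1,…,8 (k and 17−k give the same square):
1²=1, 2²=4, 3²=9, 4²=16, 5²≡8, 6²≡2, 7²≡15, 8²≡13 (mod 17).
So the quadratic residues mod 17 are {1, 2, 4, 8, 9, 13, 15, 16}.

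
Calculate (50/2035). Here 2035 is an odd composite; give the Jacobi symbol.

0

Pull out 2: since 2035 ≡ 3 (mod 8), (2/2035) = -1.
Reciprocity: 25 ≡ 1 and 2035 ≡ 3 (mod 4), so (25/2035) = +(2035/25).
Reduce top mod 25: now compute (10/25).
Pull out 2: since 25 ≡ 1 (mod 8), (2/25) = +1.
Reciprocity: 5 ≡ 1 and 25 ≡ 1 (mod 4), so (5/25) = +(25/5).
Reduce top mod 5: now compute (0/5).
Top reduces to 0: gcd > 1, so the symbol is 0.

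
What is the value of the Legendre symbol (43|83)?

-1

Reciprocity: 43 ≡ 3 and 83 ≡ 3 (mod 4), so (43/83) = −(83/43).
Reduce top mod 43: now compute (40/43).
Pull out 2^3: since 43 ≡ 3 (mod 8), (2/43) = -1, so (2/43)^3 = -1.
Reciprocity: 5 ≡ 1 and 43 ≡ 3 (mod 4), so (5/43) = +(43/5).
Reduce top mod 5: now compute (3/5).
Reciprocity: 3 ≡ 3 and 5 ≡ 1 (mod 4), so (3/5) = +(5/3).
Reduce top mod 3: now compute (2/3).
Pull out 2: since 3 ≡ 3 (mod 8), (2/3) = -1.
Reached (1/3) = 1. Collecting the sign flips along the way, the symbol is -1.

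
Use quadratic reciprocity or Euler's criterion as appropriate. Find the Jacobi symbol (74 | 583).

Pull out 2: since 583 ≡ 7 (mod 8), (2/583) = +1.
Reciprocity: 37 ≡ 1 and 583 ≡ 3 (mod 4), so (37/583) = +(583/37).
Reduce top mod 37: now compute (28/37).
Pull out 2^2: since 37 ≡ 5 (mod 8), (2/37) = -1, so (2/37)^2 = +1.
Reciprocity: 7 ≡ 3 and 37 ≡ 1 (mod 4), so (7/37) = +(37/7).
Reduce top mod 7: now compute (2/7).
Pull out 2: since 7 ≡ 7 (mod 8), (2/7) = +1.
Reached (1/7) = 1. Collecting the sign flips along the way, the symbol is +1.

1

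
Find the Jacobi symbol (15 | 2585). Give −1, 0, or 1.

Reciprocity: 15 ≡ 3 and 2585 ≡ 1 (mod 4), so (15/2585) = +(2585/15).
Reduce top mod 15: now compute (5/15).
Reciprocity: 5 ≡ 1 and 15 ≡ 3 (mod 4), so (5/15) = +(15/5).
Reduce top mod 5: now compute (0/5).
Top reduces to 0: gcd > 1, so the symbol is 0.

0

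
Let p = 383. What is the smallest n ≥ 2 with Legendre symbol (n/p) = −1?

(2/383) = +1, so 2 is a residue.
(3/383) = +1, so 3 is a residue.
(4/383) = +1, so 4 is a residue.
(5/383) = −1, so 5 is the smallest positive non-residue mod 383.

5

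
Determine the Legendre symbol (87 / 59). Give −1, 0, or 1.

Euler's criterion: (87/59) ≡ 28^29 (mod 59).
28^2 ≡ 17 (mod 59)
28^4 ≡ 53 (mod 59)
28^8 ≡ 36 (mod 59)
28^16 ≡ 57 (mod 59)
28^29 = 28^(16+8+4+1) ≡ 1 (mod 59).
Result is 1, so (87/59) = 1.

1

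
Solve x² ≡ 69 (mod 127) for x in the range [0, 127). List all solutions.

Since 127 ≡ 3 (mod 4), a square root of 69 is 69^((127+1)/4) = 69^32 mod 127.
Repeated squaring: 69^2≡62, 69^4≡34, 69^8≡13, 69^16≡42, 69^32≡113 (mod 127).
69^32 = 69^(32) ≡ 113 (mod 127).
Check: 113² = 12769 ≡ 69 (mod 127). The two roots are 14 and 113.

14, 113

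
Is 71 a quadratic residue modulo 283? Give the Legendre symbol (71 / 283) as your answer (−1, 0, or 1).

Reciprocity: 71 ≡ 3 and 283 ≡ 3 (mod 4), so (71/283) = −(283/71).
Reduce top mod 71: now compute (70/71).
Pull out 2: since 71 ≡ 7 (mod 8), (2/71) = +1.
Reciprocity: 35 ≡ 3 and 71 ≡ 3 (mod 4), so (35/71) = −(71/35).
Reduce top mod 35: now compute (1/35).
Reached (1/35) = 1. Collecting the sign flips along the way, the symbol is +1.

1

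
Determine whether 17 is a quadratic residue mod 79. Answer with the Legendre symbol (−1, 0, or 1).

-1

Reciprocity: 17 ≡ 1 and 79 ≡ 3 (mod 4), so (17/79) = +(79/17).
Reduce top mod 17: now compute (11/17).
Reciprocity: 11 ≡ 3 and 17 ≡ 1 (mod 4), so (11/17) = +(17/11).
Reduce top mod 11: now compute (6/11).
Pull out 2: since 11 ≡ 3 (mod 8), (2/11) = -1.
Reciprocity: 3 ≡ 3 and 11 ≡ 3 (mod 4), so (3/11) = −(11/3).
Reduce top mod 3: now compute (2/3).
Pull out 2: since 3 ≡ 3 (mod 8), (2/3) = -1.
Reached (1/3) = 1. Collecting the sign flips along the way, the symbol is -1.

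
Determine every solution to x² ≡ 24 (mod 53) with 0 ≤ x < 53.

53 ≡ 1 (mod 4), so we find a root by search.
Trying successive values, 17² = 289 ≡ 24 (mod 53). The other root is 53 − 17 = 36.

17, 36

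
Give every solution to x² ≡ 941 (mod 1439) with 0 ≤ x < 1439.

Since 1439 ≡ 3 (mod 4), a square root of 941 is 941^((1439+1)/4) = 941^360 mod 1439.
Repeated squaring: 941^2≡496, 941^4≡1386, 941^8≡1370, 941^16≡444, 941^32≡1432, 941^64≡49, 941^128≡962, 941^256≡167 (mod 1439).
941^360 = 941^(256+64+32+8) ≡ 895 (mod 1439).
Check: 895² = 801025 ≡ 941 (mod 1439). The two roots are 544 and 895.

544, 895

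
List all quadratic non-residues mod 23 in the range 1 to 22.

5 7 10 11 14 15 17 19 20 21 22

Square k = 1,…,11 (k and 23−k give the same square):
1²=1, 2²=4, 3²=9, 4²=16, 5²≡2, 6²≡13, 7²≡3, 8²≡18, 9²≡12, 10²≡8, 11²≡6 (mod 23).
The residues are {1, 2, 3, 4, 6, 8, 9, 12, 13, 16, 18}; the non-residues are the remaining 11 nonzero classes.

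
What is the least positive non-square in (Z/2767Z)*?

3

(2/2767) = +1, so 2 is a residue.
(3/2767) = −1, so 3 is the smallest positive non-residue mod 2767.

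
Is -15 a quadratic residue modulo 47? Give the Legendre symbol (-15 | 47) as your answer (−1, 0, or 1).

1

First reduce: -15 ≡ 32 (mod 47).
Pull out 2^5: since 47 ≡ 7 (mod 8), (2/47) = +1, so (2/47)^5 = +1.
Reached (1/47) = 1. Collecting the sign flips along the way, the symbol is +1.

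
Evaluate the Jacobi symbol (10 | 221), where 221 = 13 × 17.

-1

Pull out 2: since 221 ≡ 5 (mod 8), (2/221) = -1.
Reciprocity: 5 ≡ 1 and 221 ≡ 1 (mod 4), so (5/221) = +(221/5).
Reduce top mod 5: now compute (1/5).
Reached (1/5) = 1. Collecting the sign flips along the way, the symbol is -1.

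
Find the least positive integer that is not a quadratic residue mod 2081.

(2/2081) = +1, so 2 is a residue.
(3/2081) = −1, so 3 is the smallest positive non-residue mod 2081.

3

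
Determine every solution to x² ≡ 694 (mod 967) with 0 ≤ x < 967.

Since 967 ≡ 3 (mod 4), a square root of 694 is 694^((967+1)/4) = 694^242 mod 967.
Repeated squaring: 694^2≡70, 694^4≡65, 694^8≡357, 694^16≡772, 694^32≡312, 694^64≡644, 694^128≡860 (mod 967).
694^242 = 694^(128+64+32+16+2) ≡ 254 (mod 967).
Check: 254² = 64516 ≡ 694 (mod 967). The two roots are 254 and 713.

254, 713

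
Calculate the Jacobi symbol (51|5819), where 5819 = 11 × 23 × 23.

Reciprocity: 51 ≡ 3 and 5819 ≡ 3 (mod 4), so (51/5819) = −(5819/51).
Reduce top mod 51: now compute (5/51).
Reciprocity: 5 ≡ 1 and 51 ≡ 3 (mod 4), so (5/51) = +(51/5).
Reduce top mod 5: now compute (1/5).
Reached (1/5) = 1. Collecting the sign flips along the way, the symbol is -1.

-1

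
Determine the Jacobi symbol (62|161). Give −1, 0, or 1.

Pull out 2: since 161 ≡ 1 (mod 8), (2/161) = +1.
Reciprocity: 31 ≡ 3 and 161 ≡ 1 (mod 4), so (31/161) = +(161/31).
Reduce top mod 31: now compute (6/31).
Pull out 2: since 31 ≡ 7 (mod 8), (2/31) = +1.
Reciprocity: 3 ≡ 3 and 31 ≡ 3 (mod 4), so (3/31) = −(31/3).
Reduce top mod 3: now compute (1/3).
Reached (1/3) = 1. Collecting the sign flips along the way, the symbol is -1.

-1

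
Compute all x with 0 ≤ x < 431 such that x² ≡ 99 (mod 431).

31, 400

Since 431 ≡ 3 (mod 4), a square root of 99 is 99^((431+1)/4) = 99^108 mod 431.
Repeated squaring: 99^2≡319, 99^4≡45, 99^8≡301, 99^16≡91, 99^32≡92, 99^64≡275 (mod 431).
99^108 = 99^(64+32+8+4) ≡ 400 (mod 431).
Check: 400² = 160000 ≡ 99 (mod 431). The two roots are 31 and 400.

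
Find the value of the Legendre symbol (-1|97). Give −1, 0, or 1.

1

Euler's criterion: (-1/97) ≡ 96^48 (mod 97).
96^2 ≡ 1 (mod 97)
96^4 ≡ 1 (mod 97)
96^8 ≡ 1 (mod 97)
96^16 ≡ 1 (mod 97)
96^32 ≡ 1 (mod 97)
96^48 = 96^(32+16) ≡ 1 (mod 97).
Result is 1, so (-1/97) = 1.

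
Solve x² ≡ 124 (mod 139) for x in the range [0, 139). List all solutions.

Since 139 ≡ 3 (mod 4), a square root of 124 is 124^((139+1)/4) = 124^35 mod 139.
Repeated squaring: 124^2≡86, 124^4≡29, 124^8≡7, 124^16≡49, 124^32≡38 (mod 139).
124^35 = 124^(32+2+1) ≡ 47 (mod 139).
Check: 47² = 2209 ≡ 124 (mod 139). The two roots are 47 and 92.

47, 92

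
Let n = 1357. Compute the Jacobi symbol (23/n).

0

Reciprocity: 23 ≡ 3 and 1357 ≡ 1 (mod 4), so (23/1357) = +(1357/23).
Reduce top mod 23: now compute (0/23).
Top reduces to 0: gcd > 1, so the symbol is 0.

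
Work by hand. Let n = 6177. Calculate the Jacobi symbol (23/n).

Reciprocity: 23 ≡ 3 and 6177 ≡ 1 (mod 4), so (23/6177) = +(6177/23).
Reduce top mod 23: now compute (13/23).
Reciprocity: 13 ≡ 1 and 23 ≡ 3 (mod 4), so (13/23) = +(23/13).
Reduce top mod 13: now compute (10/13).
Pull out 2: since 13 ≡ 5 (mod 8), (2/13) = -1.
Reciprocity: 5 ≡ 1 and 13 ≡ 1 (mod 4), so (5/13) = +(13/5).
Reduce top mod 5: now compute (3/5).
Reciprocity: 3 ≡ 3 and 5 ≡ 1 (mod 4), so (3/5) = +(5/3).
Reduce top mod 3: now compute (2/3).
Pull out 2: since 3 ≡ 3 (mod 8), (2/3) = -1.
Reached (1/3) = 1. Collecting the sign flips along the way, the symbol is +1.

1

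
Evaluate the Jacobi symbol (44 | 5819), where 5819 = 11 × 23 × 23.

0

Pull out 2^2: since 5819 ≡ 3 (mod 8), (2/5819) = -1, so (2/5819)^2 = +1.
Reciprocity: 11 ≡ 3 and 5819 ≡ 3 (mod 4), so (11/5819) = −(5819/11).
Reduce top mod 11: now compute (0/11).
Top reduces to 0: gcd > 1, so the symbol is 0.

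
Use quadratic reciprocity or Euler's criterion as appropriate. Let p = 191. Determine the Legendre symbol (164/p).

Pull out 2^2: since 191 ≡ 7 (mod 8), (2/191) = +1, so (2/191)^2 = +1.
Reciprocity: 41 ≡ 1 and 191 ≡ 3 (mod 4), so (41/191) = +(191/41).
Reduce top mod 41: now compute (27/41).
Reciprocity: 27 ≡ 3 and 41 ≡ 1 (mod 4), so (27/41) = +(41/27).
Reduce top mod 27: now compute (14/27).
Pull out 2: since 27 ≡ 3 (mod 8), (2/27) = -1.
Reciprocity: 7 ≡ 3 and 27 ≡ 3 (mod 4), so (7/27) = −(27/7).
Reduce top mod 7: now compute (6/7).
Pull out 2: since 7 ≡ 7 (mod 8), (2/7) = +1.
Reciprocity: 3 ≡ 3 and 7 ≡ 3 (mod 4), so (3/7) = −(7/3).
Reduce top mod 3: now compute (1/3).
Reached (1/3) = 1. Collecting the sign flips along the way, the symbol is -1.

-1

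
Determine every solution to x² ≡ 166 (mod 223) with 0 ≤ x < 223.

Since 223 ≡ 3 (mod 4), a square root of 166 is 166^((223+1)/4) = 166^56 mod 223.
Repeated squaring: 166^2≡127, 166^4≡73, 166^8≡200, 166^16≡83, 166^32≡199 (mod 223).
166^56 = 166^(32+16+8) ≡ 101 (mod 223).
Check: 101² = 10201 ≡ 166 (mod 223). The two roots are 101 and 122.

101, 122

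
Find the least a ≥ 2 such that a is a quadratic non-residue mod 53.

2

(2/53) = −1, so 2 is the smallest positive non-residue mod 53.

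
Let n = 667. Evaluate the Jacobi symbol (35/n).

Reciprocity: 35 ≡ 3 and 667 ≡ 3 (mod 4), so (35/667) = −(667/35).
Reduce top mod 35: now compute (2/35).
Pull out 2: since 35 ≡ 3 (mod 8), (2/35) = -1.
Reached (1/35) = 1. Collecting the sign flips along the way, the symbol is +1.

1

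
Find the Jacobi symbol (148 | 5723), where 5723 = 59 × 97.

1

Pull out 2^2: since 5723 ≡ 3 (mod 8), (2/5723) = -1, so (2/5723)^2 = +1.
Reciprocity: 37 ≡ 1 and 5723 ≡ 3 (mod 4), so (37/5723) = +(5723/37).
Reduce top mod 37: now compute (25/37).
Reciprocity: 25 ≡ 1 and 37 ≡ 1 (mod 4), so (25/37) = +(37/25).
Reduce top mod 25: now compute (12/25).
Pull out 2^2: since 25 ≡ 1 (mod 8), (2/25) = +1, so (2/25)^2 = +1.
Reciprocity: 3 ≡ 3 and 25 ≡ 1 (mod 4), so (3/25) = +(25/3).
Reduce top mod 3: now compute (1/3).
Reached (1/3) = 1. Collecting the sign flips along the way, the symbol is +1.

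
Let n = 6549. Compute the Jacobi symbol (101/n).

Reciprocity: 101 ≡ 1 and 6549 ≡ 1 (mod 4), so (101/6549) = +(6549/101).
Reduce top mod 101: now compute (85/101).
Reciprocity: 85 ≡ 1 and 101 ≡ 1 (mod 4), so (85/101) = +(101/85).
Reduce top mod 85: now compute (16/85).
Pull out 2^4: since 85 ≡ 5 (mod 8), (2/85) = -1, so (2/85)^4 = +1.
Reached (1/85) = 1. Collecting the sign flips along the way, the symbol is +1.

1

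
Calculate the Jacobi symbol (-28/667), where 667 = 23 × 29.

First reduce: -28 ≡ 639 (mod 667).
Reciprocity: 639 ≡ 3 and 667 ≡ 3 (mod 4), so (639/667) = −(667/639).
Reduce top mod 639: now compute (28/639).
Pull out 2^2: since 639 ≡ 7 (mod 8), (2/639) = +1, so (2/639)^2 = +1.
Reciprocity: 7 ≡ 3 and 639 ≡ 3 (mod 4), so (7/639) = −(639/7).
Reduce top mod 7: now compute (2/7).
Pull out 2: since 7 ≡ 7 (mod 8), (2/7) = +1.
Reached (1/7) = 1. Collecting the sign flips along the way, the symbol is +1.

1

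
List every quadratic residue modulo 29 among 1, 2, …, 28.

Square k = 1,…,14 (k and 29−k give the same square):
1²=1, 2²=4, 3²=9, 4²=16, 5²=25, 6²≡7, 7²≡20, 8²≡6, 9²≡23, 10²≡13, 11²≡5, 12²≡28, 13²≡24, 14²≡22 (mod 29).
So the quadratic residues mod 29 are {1, 4, 5, 6, 7, 9, 13, 16, 20, 22, 23, 24, 25, 28}.

1, 4, 5, 6, 7, 9, 13, 16, 20, 22, 23, 24, 25, 28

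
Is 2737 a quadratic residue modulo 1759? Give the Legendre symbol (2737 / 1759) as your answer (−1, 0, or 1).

-1

First reduce: 2737 ≡ 978 (mod 1759).
Pull out 2: since 1759 ≡ 7 (mod 8), (2/1759) = +1.
Reciprocity: 489 ≡ 1 and 1759 ≡ 3 (mod 4), so (489/1759) = +(1759/489).
Reduce top mod 489: now compute (292/489).
Pull out 2^2: since 489 ≡ 1 (mod 8), (2/489) = +1, so (2/489)^2 = +1.
Reciprocity: 73 ≡ 1 and 489 ≡ 1 (mod 4), so (73/489) = +(489/73).
Reduce top mod 73: now compute (51/73).
Reciprocity: 51 ≡ 3 and 73 ≡ 1 (mod 4), so (51/73) = +(73/51).
Reduce top mod 51: now compute (22/51).
Pull out 2: since 51 ≡ 3 (mod 8), (2/51) = -1.
Reciprocity: 11 ≡ 3 and 51 ≡ 3 (mod 4), so (11/51) = −(51/11).
Reduce top mod 11: now compute (7/11).
Reciprocity: 7 ≡ 3 and 11 ≡ 3 (mod 4), so (7/11) = −(11/7).
Reduce top mod 7: now compute (4/7).
Pull out 2^2: since 7 ≡ 7 (mod 8), (2/7) = +1, so (2/7)^2 = +1.
Reached (1/7) = 1. Collecting the sign flips along the way, the symbol is -1.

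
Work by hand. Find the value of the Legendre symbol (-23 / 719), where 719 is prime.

Euler's criterion: (-23/719) ≡ 696^359 (mod 719).
696^2 ≡ 529 (mod 719)
696^4 ≡ 150 (mod 719)
696^8 ≡ 211 (mod 719)
696^16 ≡ 662 (mod 719)
696^32 ≡ 373 (mod 719)
696^64 ≡ 362 (mod 719)
696^128 ≡ 186 (mod 719)
696^256 ≡ 84 (mod 719)
696^359 = 696^(256+64+32+4+2+1) ≡ 1 (mod 719).
Result is 1, so (-23/719) = 1.

1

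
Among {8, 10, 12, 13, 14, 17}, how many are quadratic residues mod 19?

1

(8/19) = -1 → non-residue.
(10/19) = -1 → non-residue.
(12/19) = -1 → non-residue.
(13/19) = -1 → non-residue.
(14/19) = -1 → non-residue.
(17/19) = +1 → QR.
Total quadratic residues among the 6: 1.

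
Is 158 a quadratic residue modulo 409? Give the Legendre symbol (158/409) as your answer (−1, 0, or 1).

-1

Euler's criterion: (158/409) ≡ 158^204 (mod 409).
158^2 ≡ 15 (mod 409)
158^4 ≡ 225 (mod 409)
158^8 ≡ 318 (mod 409)
158^16 ≡ 101 (mod 409)
158^32 ≡ 385 (mod 409)
158^64 ≡ 167 (mod 409)
158^128 ≡ 77 (mod 409)
158^204 = 158^(128+64+8+4) ≡ 408 (mod 409).
Result is 408 ≡ −1, so (158/409) = −1.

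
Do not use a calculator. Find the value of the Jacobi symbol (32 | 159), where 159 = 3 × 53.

1

Pull out 2^5: since 159 ≡ 7 (mod 8), (2/159) = +1, so (2/159)^5 = +1.
Reached (1/159) = 1. Collecting the sign flips along the way, the symbol is +1.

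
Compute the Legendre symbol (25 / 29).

1

Reciprocity: 25 ≡ 1 and 29 ≡ 1 (mod 4), so (25/29) = +(29/25).
Reduce top mod 25: now compute (4/25).
Pull out 2^2: since 25 ≡ 1 (mod 8), (2/25) = +1, so (2/25)^2 = +1.
Reached (1/25) = 1. Collecting the sign flips along the way, the symbol is +1.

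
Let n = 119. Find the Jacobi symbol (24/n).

1

Pull out 2^3: since 119 ≡ 7 (mod 8), (2/119) = +1, so (2/119)^3 = +1.
Reciprocity: 3 ≡ 3 and 119 ≡ 3 (mod 4), so (3/119) = −(119/3).
Reduce top mod 3: now compute (2/3).
Pull out 2: since 3 ≡ 3 (mod 8), (2/3) = -1.
Reached (1/3) = 1. Collecting the sign flips along the way, the symbol is +1.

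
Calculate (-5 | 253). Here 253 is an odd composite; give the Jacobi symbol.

First reduce: -5 ≡ 248 (mod 253).
Pull out 2^3: since 253 ≡ 5 (mod 8), (2/253) = -1, so (2/253)^3 = -1.
Reciprocity: 31 ≡ 3 and 253 ≡ 1 (mod 4), so (31/253) = +(253/31).
Reduce top mod 31: now compute (5/31).
Reciprocity: 5 ≡ 1 and 31 ≡ 3 (mod 4), so (5/31) = +(31/5).
Reduce top mod 5: now compute (1/5).
Reached (1/5) = 1. Collecting the sign flips along the way, the symbol is -1.

-1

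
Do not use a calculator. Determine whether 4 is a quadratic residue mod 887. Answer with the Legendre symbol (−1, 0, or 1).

1

Pull out 2^2: since 887 ≡ 7 (mod 8), (2/887) = +1, so (2/887)^2 = +1.
Reached (1/887) = 1. Collecting the sign flips along the way, the symbol is +1.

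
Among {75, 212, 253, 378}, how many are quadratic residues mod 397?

3

(75/397) = +1 → QR.
(212/397) = -1 → non-residue.
(253/397) = +1 → QR.
(378/397) = +1 → QR.
Total quadratic residues among the 4: 3.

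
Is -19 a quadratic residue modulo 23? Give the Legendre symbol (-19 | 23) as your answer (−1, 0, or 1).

1

First reduce: -19 ≡ 4 (mod 23).
Pull out 2^2: since 23 ≡ 7 (mod 8), (2/23) = +1, so (2/23)^2 = +1.
Reached (1/23) = 1. Collecting the sign flips along the way, the symbol is +1.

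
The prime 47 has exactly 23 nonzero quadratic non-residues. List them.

Square k = 1,…,23 (k and 47−k give the same square):
1²=1, 2²=4, 3²=9, 4²=16, 5²=25, 6²=36, 7²≡2, 8²≡17, 9²≡34, 10²≡6, 11²≡27, 12²≡3, 13²≡28, 14²≡8, 15²≡37, 16²≡21, 17²≡7, 18²≡42, 19²≡32, 20²≡24, 21²≡18, 22²≡14, 23²≡12 (mod 47).
The residues are {1, 2, 3, 4, 6, 7, 8, 9, 12, 14, 16, 17, 18, 21, 24, 25, 27, 28, 32, 34, 36, 37, 42}; the non-residues are the remaining 23 nonzero classes.

5,10,11,13,15,19,20,22,23,26,29,30,31,33,35,38,39,40,41,43,44,45,46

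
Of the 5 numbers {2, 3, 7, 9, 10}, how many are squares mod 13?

(2/13) = -1 → non-residue.
(3/13) = +1 → QR.
(7/13) = -1 → non-residue.
(9/13) = +1 → QR.
(10/13) = +1 → QR.
Total quadratic residues among the 5: 3.

3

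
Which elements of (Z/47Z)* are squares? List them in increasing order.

1,2,3,4,6,7,8,9,12,14,16,17,18,21,24,25,27,28,32,34,36,37,42

Square k = 1,…,23 (k and 47−k give the same square):
1²=1, 2²=4, 3²=9, 4²=16, 5²=25, 6²=36, 7²≡2, 8²≡17, 9²≡34, 10²≡6, 11²≡27, 12²≡3, 13²≡28, 14²≡8, 15²≡37, 16²≡21, 17²≡7, 18²≡42, 19²≡32, 20²≡24, 21²≡18, 22²≡14, 23²≡12 (mod 47).
So the quadratic residues mod 47 are {1, 2, 3, 4, 6, 7, 8, 9, 12, 14, 16, 17, 18, 21, 24, 25, 27, 28, 32, 34, 36, 37, 42}.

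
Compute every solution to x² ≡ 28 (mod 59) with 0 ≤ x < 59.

Since 59 ≡ 3 (mod 4), a square root of 28 is 28^((59+1)/4) = 28^15 mod 59.
Repeated squaring: 28^2≡17, 28^4≡53, 28^8≡36 (mod 59).
28^15 = 28^(8+4+2+1) ≡ 21 (mod 59).
Check: 21² = 441 ≡ 28 (mod 59). The two roots are 21 and 38.

21, 38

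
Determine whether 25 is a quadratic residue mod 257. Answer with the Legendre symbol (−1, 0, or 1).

1

Reciprocity: 25 ≡ 1 and 257 ≡ 1 (mod 4), so (25/257) = +(257/25).
Reduce top mod 25: now compute (7/25).
Reciprocity: 7 ≡ 3 and 25 ≡ 1 (mod 4), so (7/25) = +(25/7).
Reduce top mod 7: now compute (4/7).
Pull out 2^2: since 7 ≡ 7 (mod 8), (2/7) = +1, so (2/7)^2 = +1.
Reached (1/7) = 1. Collecting the sign flips along the way, the symbol is +1.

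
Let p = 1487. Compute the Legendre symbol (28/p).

1

Pull out 2^2: since 1487 ≡ 7 (mod 8), (2/1487) = +1, so (2/1487)^2 = +1.
Reciprocity: 7 ≡ 3 and 1487 ≡ 3 (mod 4), so (7/1487) = −(1487/7).
Reduce top mod 7: now compute (3/7).
Reciprocity: 3 ≡ 3 and 7 ≡ 3 (mod 4), so (3/7) = −(7/3).
Reduce top mod 3: now compute (1/3).
Reached (1/3) = 1. Collecting the sign flips along the way, the symbol is +1.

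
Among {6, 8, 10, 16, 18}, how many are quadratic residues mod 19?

(6/19) = +1 → QR.
(8/19) = -1 → non-residue.
(10/19) = -1 → non-residue.
(16/19) = +1 → QR.
(18/19) = -1 → non-residue.
Total quadratic residues among the 5: 2.

2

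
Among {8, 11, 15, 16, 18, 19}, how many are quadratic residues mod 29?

1

(8/29) = -1 → non-residue.
(11/29) = -1 → non-residue.
(15/29) = -1 → non-residue.
(16/29) = +1 → QR.
(18/29) = -1 → non-residue.
(19/29) = -1 → non-residue.
Total quadratic residues among the 6: 1.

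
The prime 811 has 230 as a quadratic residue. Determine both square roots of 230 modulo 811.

Since 811 ≡ 3 (mod 4), a square root of 230 is 230^((811+1)/4) = 230^203 mod 811.
Repeated squaring: 230^2≡185, 230^4≡163, 230^8≡617, 230^16≡330, 230^32≡226, 230^64≡794, 230^128≡289 (mod 811).
230^203 = 230^(128+64+8+2+1) ≡ 665 (mod 811).
Check: 665² = 442225 ≡ 230 (mod 811). The two roots are 146 and 665.

146, 665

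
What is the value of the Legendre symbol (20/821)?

1

Pull out 2^2: since 821 ≡ 5 (mod 8), (2/821) = -1, so (2/821)^2 = +1.
Reciprocity: 5 ≡ 1 and 821 ≡ 1 (mod 4), so (5/821) = +(821/5).
Reduce top mod 5: now compute (1/5).
Reached (1/5) = 1. Collecting the sign flips along the way, the symbol is +1.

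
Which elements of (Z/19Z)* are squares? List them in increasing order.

Square k = 1,…,9 (k and 19−k give the same square):
1²=1, 2²=4, 3²=9, 4²=16, 5²≡6, 6²≡17, 7²≡11, 8²≡7, 9²≡5 (mod 19).
So the quadratic residues mod 19 are {1, 4, 5, 6, 7, 9, 11, 16, 17}.

1, 4, 5, 6, 7, 9, 11, 16, 17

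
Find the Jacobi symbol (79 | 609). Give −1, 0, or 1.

-1

Reciprocity: 79 ≡ 3 and 609 ≡ 1 (mod 4), so (79/609) = +(609/79).
Reduce top mod 79: now compute (56/79).
Pull out 2^3: since 79 ≡ 7 (mod 8), (2/79) = +1, so (2/79)^3 = +1.
Reciprocity: 7 ≡ 3 and 79 ≡ 3 (mod 4), so (7/79) = −(79/7).
Reduce top mod 7: now compute (2/7).
Pull out 2: since 7 ≡ 7 (mod 8), (2/7) = +1.
Reached (1/7) = 1. Collecting the sign flips along the way, the symbol is -1.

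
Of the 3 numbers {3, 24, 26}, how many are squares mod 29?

1

(3/29) = -1 → non-residue.
(24/29) = +1 → QR.
(26/29) = -1 → non-residue.
Total quadratic residues among the 3: 1.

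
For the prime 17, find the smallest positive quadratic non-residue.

3

(2/17) = +1, so 2 is a residue.
(3/17) = −1, so 3 is the smallest positive non-residue mod 17.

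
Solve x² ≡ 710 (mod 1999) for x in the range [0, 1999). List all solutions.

Since 1999 ≡ 3 (mod 4), a square root of 710 is 710^((1999+1)/4) = 710^500 mod 1999.
Repeated squaring: 710^2≡352, 710^4≡1965, 710^8≡1156, 710^16≡1004, 710^32≡520, 710^64≡535, 710^128≡368, 710^256≡1491 (mod 1999).
710^500 = 710^(256+128+64+32+16+4) ≡ 985 (mod 1999).
Check: 985² = 970225 ≡ 710 (mod 1999). The two roots are 985 and 1014.

985, 1014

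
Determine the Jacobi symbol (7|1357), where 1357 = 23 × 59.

-1

Reciprocity: 7 ≡ 3 and 1357 ≡ 1 (mod 4), so (7/1357) = +(1357/7).
Reduce top mod 7: now compute (6/7).
Pull out 2: since 7 ≡ 7 (mod 8), (2/7) = +1.
Reciprocity: 3 ≡ 3 and 7 ≡ 3 (mod 4), so (3/7) = −(7/3).
Reduce top mod 3: now compute (1/3).
Reached (1/3) = 1. Collecting the sign flips along the way, the symbol is -1.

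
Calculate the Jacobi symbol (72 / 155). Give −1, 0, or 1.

-1

Pull out 2^3: since 155 ≡ 3 (mod 8), (2/155) = -1, so (2/155)^3 = -1.
Reciprocity: 9 ≡ 1 and 155 ≡ 3 (mod 4), so (9/155) = +(155/9).
Reduce top mod 9: now compute (2/9).
Pull out 2: since 9 ≡ 1 (mod 8), (2/9) = +1.
Reached (1/9) = 1. Collecting the sign flips along the way, the symbol is -1.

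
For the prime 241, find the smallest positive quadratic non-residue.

7

(2/241) = +1, so 2 is a residue.
(3/241) = +1, so 3 is a residue.
(4/241) = +1, so 4 is a residue.
(5/241) = +1, so 5 is a residue.
(6/241) = +1, so 6 is a residue.
(7/241) = −1, so 7 is the smallest positive non-residue mod 241.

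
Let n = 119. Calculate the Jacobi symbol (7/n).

Reciprocity: 7 ≡ 3 and 119 ≡ 3 (mod 4), so (7/119) = −(119/7).
Reduce top mod 7: now compute (0/7).
Top reduces to 0: gcd > 1, so the symbol is 0.

0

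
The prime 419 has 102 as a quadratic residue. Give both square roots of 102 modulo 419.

Since 419 ≡ 3 (mod 4), a square root of 102 is 102^((419+1)/4) = 102^105 mod 419.
Repeated squaring: 102^2≡348, 102^4≡13, 102^8≡169, 102^16≡69, 102^32≡152, 102^64≡59 (mod 419).
102^105 = 102^(64+32+8+1) ≡ 334 (mod 419).
Check: 334² = 111556 ≡ 102 (mod 419). The two roots are 85 and 334.

85, 334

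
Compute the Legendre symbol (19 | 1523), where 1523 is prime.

1

Reciprocity: 19 ≡ 3 and 1523 ≡ 3 (mod 4), so (19/1523) = −(1523/19).
Reduce top mod 19: now compute (3/19).
Reciprocity: 3 ≡ 3 and 19 ≡ 3 (mod 4), so (3/19) = −(19/3).
Reduce top mod 3: now compute (1/3).
Reached (1/3) = 1. Collecting the sign flips along the way, the symbol is +1.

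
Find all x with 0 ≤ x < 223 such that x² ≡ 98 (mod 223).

Since 223 ≡ 3 (mod 4), a square root of 98 is 98^((223+1)/4) = 98^56 mod 223.
Repeated squaring: 98^2≡15, 98^4≡2, 98^8≡4, 98^16≡16, 98^32≡33 (mod 223).
98^56 = 98^(32+16+8) ≡ 105 (mod 223).
Check: 105² = 11025 ≡ 98 (mod 223). The two roots are 105 and 118.

105, 118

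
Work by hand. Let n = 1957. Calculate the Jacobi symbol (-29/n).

-1

First reduce: -29 ≡ 1928 (mod 1957).
Pull out 2^3: since 1957 ≡ 5 (mod 8), (2/1957) = -1, so (2/1957)^3 = -1.
Reciprocity: 241 ≡ 1 and 1957 ≡ 1 (mod 4), so (241/1957) = +(1957/241).
Reduce top mod 241: now compute (29/241).
Reciprocity: 29 ≡ 1 and 241 ≡ 1 (mod 4), so (29/241) = +(241/29).
Reduce top mod 29: now compute (9/29).
Reciprocity: 9 ≡ 1 and 29 ≡ 1 (mod 4), so (9/29) = +(29/9).
Reduce top mod 9: now compute (2/9).
Pull out 2: since 9 ≡ 1 (mod 8), (2/9) = +1.
Reached (1/9) = 1. Collecting the sign flips along the way, the symbol is -1.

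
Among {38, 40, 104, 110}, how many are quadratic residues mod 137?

(38/137) = +1 → QR.
(40/137) = -1 → non-residue.
(104/137) = -1 → non-residue.
(110/137) = -1 → non-residue.
Total quadratic residues among the 4: 1.

1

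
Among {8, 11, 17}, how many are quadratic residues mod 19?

(8/19) = -1 → non-residue.
(11/19) = +1 → QR.
(17/19) = +1 → QR.
Total quadratic residues among the 3: 2.

2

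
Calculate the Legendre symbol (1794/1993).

Pull out 2: since 1993 ≡ 1 (mod 8), (2/1993) = +1.
Reciprocity: 897 ≡ 1 and 1993 ≡ 1 (mod 4), so (897/1993) = +(1993/897).
Reduce top mod 897: now compute (199/897).
Reciprocity: 199 ≡ 3 and 897 ≡ 1 (mod 4), so (199/897) = +(897/199).
Reduce top mod 199: now compute (101/199).
Reciprocity: 101 ≡ 1 and 199 ≡ 3 (mod 4), so (101/199) = +(199/101).
Reduce top mod 101: now compute (98/101).
Pull out 2: since 101 ≡ 5 (mod 8), (2/101) = -1.
Reciprocity: 49 ≡ 1 and 101 ≡ 1 (mod 4), so (49/101) = +(101/49).
Reduce top mod 49: now compute (3/49).
Reciprocity: 3 ≡ 3 and 49 ≡ 1 (mod 4), so (3/49) = +(49/3).
Reduce top mod 3: now compute (1/3).
Reached (1/3) = 1. Collecting the sign flips along the way, the symbol is -1.

-1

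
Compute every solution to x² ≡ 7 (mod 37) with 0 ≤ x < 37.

9, 28

37 ≡ 1 (mod 4), so we find a root by search.
Trying successive values, 9² = 81 ≡ 7 (mod 37). The other root is 37 − 9 = 28.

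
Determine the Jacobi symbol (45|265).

Reciprocity: 45 ≡ 1 and 265 ≡ 1 (mod 4), so (45/265) = +(265/45).
Reduce top mod 45: now compute (40/45).
Pull out 2^3: since 45 ≡ 5 (mod 8), (2/45) = -1, so (2/45)^3 = -1.
Reciprocity: 5 ≡ 1 and 45 ≡ 1 (mod 4), so (5/45) = +(45/5).
Reduce top mod 5: now compute (0/5).
Top reduces to 0: gcd > 1, so the symbol is 0.

0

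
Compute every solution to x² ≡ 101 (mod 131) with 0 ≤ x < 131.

25, 106

Since 131 ≡ 3 (mod 4), a square root of 101 is 101^((131+1)/4) = 101^33 mod 131.
Repeated squaring: 101^2≡114, 101^4≡27, 101^8≡74, 101^16≡105, 101^32≡21 (mod 131).
101^33 = 101^(32+1) ≡ 25 (mod 131).
Check: 25² = 625 ≡ 101 (mod 131). The two roots are 25 and 106.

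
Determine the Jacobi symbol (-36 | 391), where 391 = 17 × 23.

First reduce: -36 ≡ 355 (mod 391).
Reciprocity: 355 ≡ 3 and 391 ≡ 3 (mod 4), so (355/391) = −(391/355).
Reduce top mod 355: now compute (36/355).
Pull out 2^2: since 355 ≡ 3 (mod 8), (2/355) = -1, so (2/355)^2 = +1.
Reciprocity: 9 ≡ 1 and 355 ≡ 3 (mod 4), so (9/355) = +(355/9).
Reduce top mod 9: now compute (4/9).
Pull out 2^2: since 9 ≡ 1 (mod 8), (2/9) = +1, so (2/9)^2 = +1.
Reached (1/9) = 1. Collecting the sign flips along the way, the symbol is -1.

-1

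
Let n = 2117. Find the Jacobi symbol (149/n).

Reciprocity: 149 ≡ 1 and 2117 ≡ 1 (mod 4), so (149/2117) = +(2117/149).
Reduce top mod 149: now compute (31/149).
Reciprocity: 31 ≡ 3 and 149 ≡ 1 (mod 4), so (31/149) = +(149/31).
Reduce top mod 31: now compute (25/31).
Reciprocity: 25 ≡ 1 and 31 ≡ 3 (mod 4), so (25/31) = +(31/25).
Reduce top mod 25: now compute (6/25).
Pull out 2: since 25 ≡ 1 (mod 8), (2/25) = +1.
Reciprocity: 3 ≡ 3 and 25 ≡ 1 (mod 4), so (3/25) = +(25/3).
Reduce top mod 3: now compute (1/3).
Reached (1/3) = 1. Collecting the sign flips along the way, the symbol is +1.

1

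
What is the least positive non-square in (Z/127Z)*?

(2/127) = +1, so 2 is a residue.
(3/127) = −1, so 3 is the smallest positive non-residue mod 127.

3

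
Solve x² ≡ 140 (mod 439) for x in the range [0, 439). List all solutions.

Since 439 ≡ 3 (mod 4), a square root of 140 is 140^((439+1)/4) = 140^110 mod 439.
Repeated squaring: 140^2≡284, 140^4≡319, 140^8≡352, 140^16≡106, 140^32≡261, 140^64≡76 (mod 439).
140^110 = 140^(64+32+8+4+2) ≡ 225 (mod 439).
Check: 225² = 50625 ≡ 140 (mod 439). The two roots are 214 and 225.

214, 225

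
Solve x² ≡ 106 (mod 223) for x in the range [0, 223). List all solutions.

Since 223 ≡ 3 (mod 4), a square root of 106 is 106^((223+1)/4) = 106^56 mod 223.
Repeated squaring: 106^2≡86, 106^4≡37, 106^8≡31, 106^16≡69, 106^32≡78 (mod 223).
106^56 = 106^(32+16+8) ≡ 38 (mod 223).
Check: 38² = 1444 ≡ 106 (mod 223). The two roots are 38 and 185.

38, 185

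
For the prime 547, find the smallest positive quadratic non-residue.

(2/547) = −1, so 2 is the smallest positive non-residue mod 547.

2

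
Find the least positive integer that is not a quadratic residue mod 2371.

2

(2/2371) = −1, so 2 is the smallest positive non-residue mod 2371.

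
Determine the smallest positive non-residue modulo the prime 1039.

(2/1039) = +1, so 2 is a residue.
(3/1039) = −1, so 3 is the smallest positive non-residue mod 1039.

3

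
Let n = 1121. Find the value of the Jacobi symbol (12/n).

-1

Pull out 2^2: since 1121 ≡ 1 (mod 8), (2/1121) = +1, so (2/1121)^2 = +1.
Reciprocity: 3 ≡ 3 and 1121 ≡ 1 (mod 4), so (3/1121) = +(1121/3).
Reduce top mod 3: now compute (2/3).
Pull out 2: since 3 ≡ 3 (mod 8), (2/3) = -1.
Reached (1/3) = 1. Collecting the sign flips along the way, the symbol is -1.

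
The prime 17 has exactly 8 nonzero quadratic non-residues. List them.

3, 5, 6, 7, 10, 11, 12, 14

Square k = 1,…,8 (k and 17−k give the same square):
1²=1, 2²=4, 3²=9, 4²=16, 5²≡8, 6²≡2, 7²≡15, 8²≡13 (mod 17).
The residues are {1, 2, 4, 8, 9, 13, 15, 16}; the non-residues are the remaining 8 nonzero classes.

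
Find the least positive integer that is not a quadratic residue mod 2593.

(2/2593) = +1, so 2 is a residue.
(3/2593) = +1, so 3 is a residue.
(4/2593) = +1, so 4 is a residue.
(5/2593) = −1, so 5 is the smallest positive non-residue mod 2593.

5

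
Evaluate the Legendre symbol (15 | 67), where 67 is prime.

1

Euler's criterion: (15/67) ≡ 15^33 (mod 67).
15^2 ≡ 24 (mod 67)
15^4 ≡ 40 (mod 67)
15^8 ≡ 59 (mod 67)
15^16 ≡ 64 (mod 67)
15^32 ≡ 9 (mod 67)
15^33 = 15^(32+1) ≡ 1 (mod 67).
Result is 1, so (15/67) = 1.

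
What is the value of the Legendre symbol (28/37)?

1

Pull out 2^2: since 37 ≡ 5 (mod 8), (2/37) = -1, so (2/37)^2 = +1.
Reciprocity: 7 ≡ 3 and 37 ≡ 1 (mod 4), so (7/37) = +(37/7).
Reduce top mod 7: now compute (2/7).
Pull out 2: since 7 ≡ 7 (mod 8), (2/7) = +1.
Reached (1/7) = 1. Collecting the sign flips along the way, the symbol is +1.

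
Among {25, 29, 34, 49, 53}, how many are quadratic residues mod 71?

3

(25/71) = +1 → QR.
(29/71) = +1 → QR.
(34/71) = -1 → non-residue.
(49/71) = +1 → QR.
(53/71) = -1 → non-residue.
Total quadratic residues among the 5: 3.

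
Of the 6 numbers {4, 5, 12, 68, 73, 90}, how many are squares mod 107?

(4/107) = +1 → QR.
(5/107) = -1 → non-residue.
(12/107) = +1 → QR.
(68/107) = -1 → non-residue.
(73/107) = -1 → non-residue.
(90/107) = +1 → QR.
Total quadratic residues among the 6: 3.

3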